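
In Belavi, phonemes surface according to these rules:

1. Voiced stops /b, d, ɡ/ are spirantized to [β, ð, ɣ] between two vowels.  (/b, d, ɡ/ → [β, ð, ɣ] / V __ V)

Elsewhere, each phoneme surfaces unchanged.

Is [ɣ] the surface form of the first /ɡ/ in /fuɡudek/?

Yes

/ɡ/ (between /u/ and /u/) occurs between two vowels → [ɣ] by rule 1.
The actual realization is [ɣ], which matches [ɣ].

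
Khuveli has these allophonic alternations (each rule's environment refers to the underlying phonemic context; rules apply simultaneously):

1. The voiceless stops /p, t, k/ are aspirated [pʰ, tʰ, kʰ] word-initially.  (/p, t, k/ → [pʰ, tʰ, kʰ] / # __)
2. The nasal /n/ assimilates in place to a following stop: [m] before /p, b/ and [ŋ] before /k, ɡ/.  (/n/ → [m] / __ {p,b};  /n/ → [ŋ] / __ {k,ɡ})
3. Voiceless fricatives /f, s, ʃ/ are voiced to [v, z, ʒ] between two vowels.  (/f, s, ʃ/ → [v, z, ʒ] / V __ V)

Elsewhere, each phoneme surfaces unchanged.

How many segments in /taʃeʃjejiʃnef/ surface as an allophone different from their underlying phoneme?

2

Segments that undergo a rule: /t/ → [tʰ] (rule 1); /ʃ/ → [ʒ] (rule 3).
All other segments surface unchanged.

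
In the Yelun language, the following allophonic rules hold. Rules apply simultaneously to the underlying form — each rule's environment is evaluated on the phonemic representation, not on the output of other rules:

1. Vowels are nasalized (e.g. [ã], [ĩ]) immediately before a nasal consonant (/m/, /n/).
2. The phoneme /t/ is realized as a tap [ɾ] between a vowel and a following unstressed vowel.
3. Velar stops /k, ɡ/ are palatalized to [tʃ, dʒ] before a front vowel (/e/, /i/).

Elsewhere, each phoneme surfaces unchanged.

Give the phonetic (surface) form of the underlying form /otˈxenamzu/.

[otˈxẽnãmzu]

/o/ (word-initial): rule 1 targets it, but not before a nasal consonant → unchanged [o].
/t/ (between /o/ and /x/) fails the environment for rule 2, so it stays [t].
/x/ — not in any rule's target class → [x].
/e/ meets the environment for rule 1 (before a nasal consonant) → [ẽ].
/n/ (between /e/ and /a/) is unaffected → [n].
Rule 1 applies to /a/ (between /n/ and /m/: before a nasal consonant) → [ã].
/m/ (between /a/ and /z/) is unaffected → [m].
/z/ — not in any rule's target class → [z].
/u/ (word-final) fails the environment for rule 1, so it stays [u].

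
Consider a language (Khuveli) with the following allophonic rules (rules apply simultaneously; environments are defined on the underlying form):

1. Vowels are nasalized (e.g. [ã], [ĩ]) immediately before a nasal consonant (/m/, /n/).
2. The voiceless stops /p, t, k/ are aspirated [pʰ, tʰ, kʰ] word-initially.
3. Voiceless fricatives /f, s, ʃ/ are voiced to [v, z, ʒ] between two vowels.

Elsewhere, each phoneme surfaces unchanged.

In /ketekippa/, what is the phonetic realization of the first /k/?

[kʰ]

Rule 2 applies to /k/ (word-initial: word-initially) → [kʰ].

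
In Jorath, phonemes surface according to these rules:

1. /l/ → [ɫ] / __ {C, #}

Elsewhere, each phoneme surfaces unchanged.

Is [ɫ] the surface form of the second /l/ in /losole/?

/l/ — between /o/ and /e/; rule 1 does not apply here → [l].
The actual realization is [l], not [ɫ].

No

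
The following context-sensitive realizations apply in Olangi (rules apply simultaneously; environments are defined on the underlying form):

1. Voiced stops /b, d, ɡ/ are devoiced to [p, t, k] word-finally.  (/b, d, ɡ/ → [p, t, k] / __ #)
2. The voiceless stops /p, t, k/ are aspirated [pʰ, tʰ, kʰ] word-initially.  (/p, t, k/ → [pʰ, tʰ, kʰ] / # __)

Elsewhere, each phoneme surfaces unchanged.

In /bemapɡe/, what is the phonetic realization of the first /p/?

[p]

/p/ (between /a/ and /ɡ/): rule 2 targets it, but not word-initially → unchanged [p].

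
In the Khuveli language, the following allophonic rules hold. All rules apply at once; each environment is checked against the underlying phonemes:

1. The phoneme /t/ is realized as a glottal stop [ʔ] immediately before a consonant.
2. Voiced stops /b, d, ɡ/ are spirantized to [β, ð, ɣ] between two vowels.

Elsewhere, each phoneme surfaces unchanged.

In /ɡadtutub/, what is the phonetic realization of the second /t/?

[t]

/t/ (between /u/ and /u/) is in the target of rule 1 but the environment (immediately before a consonant) is not met → [t].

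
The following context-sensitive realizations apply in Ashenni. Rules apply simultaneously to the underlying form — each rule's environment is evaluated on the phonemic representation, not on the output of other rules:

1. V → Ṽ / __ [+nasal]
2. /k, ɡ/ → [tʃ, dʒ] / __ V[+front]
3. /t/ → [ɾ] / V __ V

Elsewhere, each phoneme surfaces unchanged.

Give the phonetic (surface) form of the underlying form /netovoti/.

[neɾovoɾi]

/e/ (between /n/ and /t/) fails the environment for rule 1, so it stays [e].
Rule 3 applies to /t/ (between /e/ and /o/: between two vowels) → [ɾ].
/o/ (between /t/ and /v/) fails the environment for rule 1, so it stays [o].
/o/ (between /v/ and /t/): rule 1 targets it, but not before a nasal consonant → unchanged [o].
/t/ meets the environment for rule 3 (between two vowels) → [ɾ].
/i/ — word-final; rule 1 does not apply here → [i].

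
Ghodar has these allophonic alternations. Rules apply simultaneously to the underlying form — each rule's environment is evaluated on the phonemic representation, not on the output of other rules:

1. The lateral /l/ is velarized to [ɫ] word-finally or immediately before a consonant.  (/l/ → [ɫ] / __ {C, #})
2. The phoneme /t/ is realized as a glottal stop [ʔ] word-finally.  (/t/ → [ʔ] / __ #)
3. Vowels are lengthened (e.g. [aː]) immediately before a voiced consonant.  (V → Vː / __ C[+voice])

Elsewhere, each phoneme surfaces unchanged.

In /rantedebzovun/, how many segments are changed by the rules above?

5

Segments that undergo a rule: /a/ → [aː] (rule 3); /e/ → [eː] (rule 3); /e/ → [eː] (rule 3); /o/ → [oː] (rule 3); /u/ → [uː] (rule 3).
All other segments surface unchanged.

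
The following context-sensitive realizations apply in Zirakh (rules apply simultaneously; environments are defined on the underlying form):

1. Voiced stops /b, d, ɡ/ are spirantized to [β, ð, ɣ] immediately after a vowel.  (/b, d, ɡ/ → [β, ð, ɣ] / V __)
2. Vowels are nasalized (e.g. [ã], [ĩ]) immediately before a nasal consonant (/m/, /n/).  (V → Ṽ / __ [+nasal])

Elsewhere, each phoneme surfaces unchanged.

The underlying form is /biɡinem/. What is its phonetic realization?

/b/ (word-initial) is in the target of rule 1 but the environment (immediately after a vowel) is not met → [b].
/i/ — between /b/ and /ɡ/; rule 2 does not apply here → [i].
/ɡ/ (between /i/ and /i/) occurs immediately after a vowel → [ɣ] by rule 1.
/i/ — between /ɡ/ and /n/, before a nasal consonant — surfaces as [ĩ] (rule 2).
/n/ (between /i/ and /e/) is unaffected → [n].
/e/ — between /n/ and /m/, before a nasal consonant — surfaces as [ẽ] (rule 2).
/m/ stays [m].

[biɣĩnẽm]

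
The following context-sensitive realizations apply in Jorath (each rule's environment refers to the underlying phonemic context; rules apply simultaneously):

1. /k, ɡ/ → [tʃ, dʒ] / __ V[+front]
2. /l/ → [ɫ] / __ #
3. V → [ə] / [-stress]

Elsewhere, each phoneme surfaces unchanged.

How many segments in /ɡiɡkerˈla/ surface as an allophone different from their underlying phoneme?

4

Segments that undergo a rule: /ɡ/ → [dʒ] (rule 1); /i/ → [ə] (rule 3); /k/ → [tʃ] (rule 1); /e/ → [ə] (rule 3).
All other segments surface unchanged.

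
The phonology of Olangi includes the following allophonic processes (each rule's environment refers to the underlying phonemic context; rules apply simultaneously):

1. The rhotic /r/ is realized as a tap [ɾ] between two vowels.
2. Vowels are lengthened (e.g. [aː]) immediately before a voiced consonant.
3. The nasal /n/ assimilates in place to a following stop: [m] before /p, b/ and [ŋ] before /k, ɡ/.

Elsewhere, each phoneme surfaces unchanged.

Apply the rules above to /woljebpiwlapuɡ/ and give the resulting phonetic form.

[woːljeːbpiːwlapuːɡ]

/o/ — between /w/ and /l/, before a voiced consonant — surfaces as [oː] (rule 2).
/e/ — between /j/ and /b/, before a voiced consonant — surfaces as [eː] (rule 2).
/i/ (between /p/ and /w/) occurs before a voiced consonant → [iː] by rule 2.
/a/ (between /l/ and /p/): rule 2 targets it, but not before a voiced consonant → unchanged [a].
/u/ — between /p/ and /ɡ/, before a voiced consonant — surfaces as [uː] (rule 2).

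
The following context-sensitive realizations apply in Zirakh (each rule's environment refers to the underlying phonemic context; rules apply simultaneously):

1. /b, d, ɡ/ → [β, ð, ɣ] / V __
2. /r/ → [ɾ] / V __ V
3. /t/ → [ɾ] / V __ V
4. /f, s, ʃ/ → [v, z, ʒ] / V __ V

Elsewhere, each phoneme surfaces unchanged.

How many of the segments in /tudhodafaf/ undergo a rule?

Segments that undergo a rule: /d/ → [ð] (rule 1); /d/ → [ð] (rule 1); /f/ → [v] (rule 4).
All other segments surface unchanged.

3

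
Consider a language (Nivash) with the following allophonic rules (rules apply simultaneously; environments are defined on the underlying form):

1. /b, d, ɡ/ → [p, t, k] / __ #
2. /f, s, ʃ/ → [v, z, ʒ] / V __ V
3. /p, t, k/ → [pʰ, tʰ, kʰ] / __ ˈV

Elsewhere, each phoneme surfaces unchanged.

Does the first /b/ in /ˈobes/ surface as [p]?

No

/b/ — between /o/ and /e/; rule 1 does not apply here → [b].
The actual realization is [b], not [p].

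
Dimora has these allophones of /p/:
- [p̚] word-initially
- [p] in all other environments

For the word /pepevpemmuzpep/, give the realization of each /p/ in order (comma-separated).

[p̚], [p], [p], [p], [p]

Occurrence 1 (position 1): word-initially → [p̚].
Occurrence 2 (position 3): no conditioning environment matches → elsewhere allophone [p].
Occurrence 3 (position 6): no conditioning environment matches → elsewhere allophone [p].
Occurrence 4 (position 12): no conditioning environment matches → elsewhere allophone [p].
Occurrence 5 (position 14): no conditioning environment matches → elsewhere allophone [p].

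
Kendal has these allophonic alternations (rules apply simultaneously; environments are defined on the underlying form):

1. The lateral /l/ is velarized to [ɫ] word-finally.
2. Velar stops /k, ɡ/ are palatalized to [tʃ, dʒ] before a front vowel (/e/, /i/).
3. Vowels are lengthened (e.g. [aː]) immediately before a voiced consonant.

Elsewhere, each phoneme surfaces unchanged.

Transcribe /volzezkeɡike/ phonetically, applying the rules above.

/v/ stays [v].
/o/ (between /v/ and /l/): before a voiced consonant, so rule 3 applies → [oː].
/l/ (between /o/ and /z/) fails the environment for rule 1, so it stays [l].
/z/ stays [z].
/e/ meets the environment for rule 3 (before a voiced consonant) → [eː].
/z/ stays [z].
/k/ (between /z/ and /e/) occurs before a front vowel → [tʃ] by rule 2.
/e/ meets the environment for rule 3 (before a voiced consonant) → [eː].
/ɡ/ (between /e/ and /i/) occurs before a front vowel → [dʒ] by rule 2.
/i/ (between /ɡ/ and /k/) is in the target of rule 3 but the environment (before a voiced consonant) is not met → [i].
/k/ — between /i/ and /e/, before a front vowel — surfaces as [tʃ] (rule 2).
/e/ — word-final; rule 3 does not apply here → [e].

[voːlzeːztʃeːdʒitʃe]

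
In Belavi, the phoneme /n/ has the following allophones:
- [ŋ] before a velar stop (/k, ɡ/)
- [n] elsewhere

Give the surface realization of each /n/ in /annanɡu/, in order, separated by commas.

Occurrence 1 (position 2): no conditioning environment matches → elsewhere allophone [n].
Occurrence 2 (position 3): no conditioning environment matches → elsewhere allophone [n].
Occurrence 3 (position 5): before a velar stop → [ŋ].

[n], [n], [ŋ]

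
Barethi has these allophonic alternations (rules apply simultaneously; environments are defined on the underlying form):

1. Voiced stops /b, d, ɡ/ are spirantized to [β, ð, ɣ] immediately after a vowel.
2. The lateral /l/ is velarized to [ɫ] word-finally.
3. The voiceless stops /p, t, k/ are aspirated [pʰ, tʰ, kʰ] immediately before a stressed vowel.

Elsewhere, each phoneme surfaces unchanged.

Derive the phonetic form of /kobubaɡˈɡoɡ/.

/k/ (word-initial) fails the environment for rule 3, so it stays [k].
/o/ (between /k/ and /b/): no rule targets it → [o].
/b/ (between /o/ and /u/) occurs immediately after a vowel → [β] by rule 1.
/u/ — not in any rule's target class → [u].
Rule 1 applies to /b/ (between /u/ and /a/: immediately after a vowel) → [β].
/a/ stays [a].
/ɡ/ (between /a/ and /ɡ/): immediately after a vowel, so rule 1 applies → [ɣ].
/ɡ/ (between /ɡ/ and /o/) is in the target of rule 1 but the environment (immediately after a vowel) is not met → [ɡ].
/o/ — not in any rule's target class → [o].
Rule 1 applies to /ɡ/ (word-final: immediately after a vowel) → [ɣ].

[koβuβaɣˈɡoɣ]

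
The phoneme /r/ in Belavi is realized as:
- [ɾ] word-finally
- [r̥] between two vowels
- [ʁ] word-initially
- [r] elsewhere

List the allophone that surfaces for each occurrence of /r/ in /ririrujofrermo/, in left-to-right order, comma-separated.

Occurrence 1 (position 1): word-initially → [ʁ].
Occurrence 2 (position 3): between two vowels → [r̥].
Occurrence 3 (position 5): between two vowels → [r̥].
Occurrence 4 (position 10): no conditioning environment matches → elsewhere allophone [r].
Occurrence 5 (position 12): no conditioning environment matches → elsewhere allophone [r].

[ʁ], [r̥], [r̥], [r], [r]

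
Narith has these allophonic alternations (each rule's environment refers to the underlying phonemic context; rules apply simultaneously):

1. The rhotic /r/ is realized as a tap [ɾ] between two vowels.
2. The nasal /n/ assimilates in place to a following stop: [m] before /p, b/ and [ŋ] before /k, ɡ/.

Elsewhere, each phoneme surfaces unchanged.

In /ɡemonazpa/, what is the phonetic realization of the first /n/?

/n/ (between /o/ and /a/): rule 2 targets it, but not before a labial or velar stop → unchanged [n].

[n]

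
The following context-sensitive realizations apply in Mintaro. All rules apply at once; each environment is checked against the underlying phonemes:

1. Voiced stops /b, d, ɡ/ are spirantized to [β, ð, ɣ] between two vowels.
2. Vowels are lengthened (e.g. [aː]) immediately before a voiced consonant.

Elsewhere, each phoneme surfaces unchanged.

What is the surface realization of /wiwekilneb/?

[wiːwekiːlneːb]

/w/ — not in any rule's target class → [w].
/i/ (between /w/ and /w/) occurs before a voiced consonant → [iː] by rule 2.
/w/ stays [w].
/e/ (between /w/ and /k/) is in the target of rule 2 but the environment (before a voiced consonant) is not met → [e].
/k/ — not in any rule's target class → [k].
/i/ (between /k/ and /l/) occurs before a voiced consonant → [iː] by rule 2.
/l/ stays [l].
/n/ (between /l/ and /e/) is unaffected → [n].
/e/ meets the environment for rule 2 (before a voiced consonant) → [eː].
/b/ (word-final) is in the target of rule 1 but the environment (between two vowels) is not met → [b].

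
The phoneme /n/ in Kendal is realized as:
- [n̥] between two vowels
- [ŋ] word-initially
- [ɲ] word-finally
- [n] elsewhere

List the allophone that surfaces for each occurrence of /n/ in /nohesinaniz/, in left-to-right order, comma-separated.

[ŋ], [n̥], [n̥]

Occurrence 1 (position 1): word-initially → [ŋ].
Occurrence 2 (position 7): between two vowels → [n̥].
Occurrence 3 (position 9): between two vowels → [n̥].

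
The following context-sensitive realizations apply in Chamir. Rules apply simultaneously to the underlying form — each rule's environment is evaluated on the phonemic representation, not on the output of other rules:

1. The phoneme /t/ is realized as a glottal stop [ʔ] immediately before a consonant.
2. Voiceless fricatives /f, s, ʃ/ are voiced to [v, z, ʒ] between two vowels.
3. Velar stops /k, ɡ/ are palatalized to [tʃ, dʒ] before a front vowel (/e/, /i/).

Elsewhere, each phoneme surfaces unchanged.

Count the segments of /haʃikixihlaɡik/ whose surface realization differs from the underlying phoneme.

Segments that undergo a rule: /ʃ/ → [ʒ] (rule 2); /k/ → [tʃ] (rule 3); /ɡ/ → [dʒ] (rule 3).
All other segments surface unchanged.

3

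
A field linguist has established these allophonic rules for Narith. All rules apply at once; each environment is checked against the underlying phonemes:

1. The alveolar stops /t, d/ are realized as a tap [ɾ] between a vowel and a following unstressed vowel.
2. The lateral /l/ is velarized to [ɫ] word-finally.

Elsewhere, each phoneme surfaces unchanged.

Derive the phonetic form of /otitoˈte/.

[oɾiɾoˈte]

/o/ — not in any rule's target class → [o].
/t/ (between /o/ and /i/) occurs between a vowel and a following unstressed vowel → [ɾ] by rule 1.
/i/ (between /t/ and /t/): no rule targets it → [i].
/t/ meets the environment for rule 1 (between a vowel and a following unstressed vowel) → [ɾ].
/o/ — not in any rule's target class → [o].
/t/ (between /o/ and /e/): rule 1 targets it, but not between a vowel and a following unstressed vowel → unchanged [t].
/e/ — not in any rule's target class → [e].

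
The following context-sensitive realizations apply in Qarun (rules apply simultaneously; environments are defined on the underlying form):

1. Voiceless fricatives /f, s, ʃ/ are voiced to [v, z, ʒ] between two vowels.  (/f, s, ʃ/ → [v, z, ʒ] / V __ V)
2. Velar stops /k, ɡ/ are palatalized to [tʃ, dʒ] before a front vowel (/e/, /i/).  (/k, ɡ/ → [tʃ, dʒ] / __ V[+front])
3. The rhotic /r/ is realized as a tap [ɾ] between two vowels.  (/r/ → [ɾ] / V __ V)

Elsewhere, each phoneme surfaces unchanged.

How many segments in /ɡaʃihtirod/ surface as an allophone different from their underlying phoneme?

2

Segments that undergo a rule: /ʃ/ → [ʒ] (rule 1); /r/ → [ɾ] (rule 3).
All other segments surface unchanged.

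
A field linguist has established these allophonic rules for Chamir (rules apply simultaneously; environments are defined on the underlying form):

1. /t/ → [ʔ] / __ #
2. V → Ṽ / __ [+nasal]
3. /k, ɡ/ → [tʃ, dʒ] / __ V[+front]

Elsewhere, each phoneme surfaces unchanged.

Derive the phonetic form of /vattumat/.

[vattũmaʔ]

/v/ (word-initial) is unaffected → [v].
/a/ (between /v/ and /t/) fails the environment for rule 2, so it stays [a].
/t/ — between /a/ and /t/; rule 1 does not apply here → [t].
/t/ — between /t/ and /u/; rule 1 does not apply here → [t].
/u/ meets the environment for rule 2 (before a nasal consonant) → [ũ].
/m/ (between /u/ and /a/) is unaffected → [m].
/a/ (between /m/ and /t/) fails the environment for rule 2, so it stays [a].
Rule 1 applies to /t/ (word-final: word-finally) → [ʔ].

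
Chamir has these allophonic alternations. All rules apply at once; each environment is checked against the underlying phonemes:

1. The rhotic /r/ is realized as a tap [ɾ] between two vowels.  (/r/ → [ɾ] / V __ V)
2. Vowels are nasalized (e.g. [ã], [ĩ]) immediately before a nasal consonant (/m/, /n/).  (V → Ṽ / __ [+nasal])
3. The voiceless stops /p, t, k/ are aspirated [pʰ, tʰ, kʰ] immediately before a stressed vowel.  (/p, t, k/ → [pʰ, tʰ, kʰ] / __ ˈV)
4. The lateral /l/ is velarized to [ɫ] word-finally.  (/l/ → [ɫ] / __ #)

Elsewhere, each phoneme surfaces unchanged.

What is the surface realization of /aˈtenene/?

[aˈtʰẽnẽne]

/a/ — word-initial; rule 2 does not apply here → [a].
/t/ (between /a/ and /e/) occurs immediately before a stressed vowel → [tʰ] by rule 3.
/e/ (between /t/ and /n/): before a nasal consonant, so rule 2 applies → [ẽ].
/n/ stays [n].
/e/ (between /n/ and /n/): before a nasal consonant, so rule 2 applies → [ẽ].
/n/ — not in any rule's target class → [n].
/e/ (word-final) fails the environment for rule 2, so it stays [e].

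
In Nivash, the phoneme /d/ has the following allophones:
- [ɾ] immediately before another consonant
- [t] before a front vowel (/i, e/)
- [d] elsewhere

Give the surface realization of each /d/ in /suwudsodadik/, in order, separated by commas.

Occurrence 1 (position 5): immediately before another consonant → [ɾ].
Occurrence 2 (position 8): no conditioning environment matches → elsewhere allophone [d].
Occurrence 3 (position 10): before a front vowel (/i, e/) → [t].

[ɾ], [d], [t]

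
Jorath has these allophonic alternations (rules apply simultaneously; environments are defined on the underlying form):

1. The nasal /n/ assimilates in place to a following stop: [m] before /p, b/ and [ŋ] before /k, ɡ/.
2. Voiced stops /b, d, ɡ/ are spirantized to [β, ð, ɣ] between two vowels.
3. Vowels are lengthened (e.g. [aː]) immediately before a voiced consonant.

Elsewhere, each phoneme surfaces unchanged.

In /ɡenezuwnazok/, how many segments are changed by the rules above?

4

Segments that undergo a rule: /e/ → [eː] (rule 3); /e/ → [eː] (rule 3); /u/ → [uː] (rule 3); /a/ → [aː] (rule 3).
All other segments surface unchanged.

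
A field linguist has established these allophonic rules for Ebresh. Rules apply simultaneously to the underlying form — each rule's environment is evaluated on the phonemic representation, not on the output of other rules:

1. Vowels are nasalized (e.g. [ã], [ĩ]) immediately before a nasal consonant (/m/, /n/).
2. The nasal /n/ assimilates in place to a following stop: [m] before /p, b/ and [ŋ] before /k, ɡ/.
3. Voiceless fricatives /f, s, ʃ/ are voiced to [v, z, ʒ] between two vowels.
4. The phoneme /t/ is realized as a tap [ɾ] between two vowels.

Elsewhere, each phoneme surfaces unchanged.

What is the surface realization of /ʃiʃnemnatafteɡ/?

[ʃiʃnẽmnaɾafteɡ]

/ʃ/ (word-initial): rule 3 targets it, but not between two vowels → unchanged [ʃ].
/i/ (between /ʃ/ and /ʃ/) fails the environment for rule 1, so it stays [i].
/ʃ/ — between /i/ and /n/; rule 3 does not apply here → [ʃ].
/n/ (between /ʃ/ and /e/) fails the environment for rule 2, so it stays [n].
/e/ (between /n/ and /m/) occurs before a nasal consonant → [ẽ] by rule 1.
/m/ stays [m].
/n/ (between /m/ and /a/): rule 2 targets it, but not before a labial or velar stop → unchanged [n].
/a/ (between /n/ and /t/): rule 1 targets it, but not before a nasal consonant → unchanged [a].
Rule 4 applies to /t/ (between /a/ and /a/: between two vowels) → [ɾ].
/a/ (between /t/ and /f/) fails the environment for rule 1, so it stays [a].
/f/ (between /a/ and /t/) is in the target of rule 3 but the environment (between two vowels) is not met → [f].
/t/ — between /f/ and /e/; rule 4 does not apply here → [t].
/e/ (between /t/ and /ɡ/): rule 1 targets it, but not before a nasal consonant → unchanged [e].
/ɡ/ — not in any rule's target class → [ɡ].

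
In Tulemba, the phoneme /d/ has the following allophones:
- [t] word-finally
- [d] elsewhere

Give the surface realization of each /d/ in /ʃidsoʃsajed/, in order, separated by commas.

Occurrence 1 (position 3): no conditioning environment matches → elsewhere allophone [d].
Occurrence 2 (position 11): word-finally → [t].

[d], [t]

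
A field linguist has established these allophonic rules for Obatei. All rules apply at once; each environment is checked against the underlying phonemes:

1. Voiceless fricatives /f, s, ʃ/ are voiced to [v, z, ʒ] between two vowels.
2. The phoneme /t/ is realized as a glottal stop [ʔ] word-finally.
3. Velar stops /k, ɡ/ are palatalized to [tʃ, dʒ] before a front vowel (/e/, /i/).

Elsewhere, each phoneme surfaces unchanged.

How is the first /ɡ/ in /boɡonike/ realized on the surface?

/ɡ/ (between /o/ and /o/) is in the target of rule 3 but the environment (before a front vowel) is not met → [ɡ].

[ɡ]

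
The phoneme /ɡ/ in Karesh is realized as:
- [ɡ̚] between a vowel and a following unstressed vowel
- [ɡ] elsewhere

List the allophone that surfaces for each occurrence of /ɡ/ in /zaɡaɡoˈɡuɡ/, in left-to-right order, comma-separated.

Occurrence 1 (position 3): between a vowel and a following unstressed vowel → [ɡ̚].
Occurrence 2 (position 5): between a vowel and a following unstressed vowel → [ɡ̚].
Occurrence 3 (position 7): no conditioning environment matches → elsewhere allophone [ɡ].
Occurrence 4 (position 9): no conditioning environment matches → elsewhere allophone [ɡ].

[ɡ̚], [ɡ̚], [ɡ], [ɡ]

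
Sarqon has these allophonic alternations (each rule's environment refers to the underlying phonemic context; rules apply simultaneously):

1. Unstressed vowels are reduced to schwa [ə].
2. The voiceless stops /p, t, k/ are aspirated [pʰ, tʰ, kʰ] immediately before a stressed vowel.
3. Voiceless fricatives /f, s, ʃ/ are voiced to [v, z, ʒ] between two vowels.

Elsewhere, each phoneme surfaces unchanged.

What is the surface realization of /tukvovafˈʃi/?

[təkvəvəfˈʃi]

/t/ — word-initial; rule 2 does not apply here → [t].
Rule 1 applies to /u/ (between /t/ and /k/: in an unstressed syllable) → [ə].
/k/ (between /u/ and /v/) fails the environment for rule 2, so it stays [k].
/o/ — between /v/ and /v/, in an unstressed syllable — surfaces as [ə] (rule 1).
/a/ (between /v/ and /f/): in an unstressed syllable, so rule 1 applies → [ə].
/f/ (between /a/ and /ʃ/): rule 3 targets it, but not between two vowels → unchanged [f].
/ʃ/ (between /f/ and /i/) is in the target of rule 3 but the environment (between two vowels) is not met → [ʃ].
/i/ (word-final) fails the environment for rule 1, so it stays [i].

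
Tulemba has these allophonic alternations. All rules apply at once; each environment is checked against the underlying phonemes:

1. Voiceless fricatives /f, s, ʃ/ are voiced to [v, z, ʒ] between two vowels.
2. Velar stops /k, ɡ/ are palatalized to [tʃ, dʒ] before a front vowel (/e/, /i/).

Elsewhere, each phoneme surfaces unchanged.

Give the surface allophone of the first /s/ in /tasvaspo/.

[s]

/s/ (between /a/ and /v/): rule 1 targets it, but not between two vowels → unchanged [s].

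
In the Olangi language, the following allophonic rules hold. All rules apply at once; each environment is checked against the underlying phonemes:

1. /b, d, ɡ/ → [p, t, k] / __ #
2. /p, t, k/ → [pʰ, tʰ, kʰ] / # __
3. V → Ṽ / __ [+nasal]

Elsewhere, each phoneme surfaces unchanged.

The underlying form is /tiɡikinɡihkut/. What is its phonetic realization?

[tʰiɡikĩnɡihkut]

Rule 2 applies to /t/ (word-initial: word-initially) → [tʰ].
/i/ — between /t/ and /ɡ/; rule 3 does not apply here → [i].
/ɡ/ (between /i/ and /i/) is in the target of rule 1 but the environment (word-finally) is not met → [ɡ].
/i/ (between /ɡ/ and /k/): rule 3 targets it, but not before a nasal consonant → unchanged [i].
/k/ (between /i/ and /i/) fails the environment for rule 2, so it stays [k].
/i/ (between /k/ and /n/) occurs before a nasal consonant → [ĩ] by rule 3.
/n/ stays [n].
/ɡ/ (between /n/ and /i/) fails the environment for rule 1, so it stays [ɡ].
/i/ (between /ɡ/ and /h/) is in the target of rule 3 but the environment (before a nasal consonant) is not met → [i].
/h/ stays [h].
/k/ — between /h/ and /u/; rule 2 does not apply here → [k].
/u/ — between /k/ and /t/; rule 3 does not apply here → [u].
/t/ — word-final; rule 2 does not apply here → [t].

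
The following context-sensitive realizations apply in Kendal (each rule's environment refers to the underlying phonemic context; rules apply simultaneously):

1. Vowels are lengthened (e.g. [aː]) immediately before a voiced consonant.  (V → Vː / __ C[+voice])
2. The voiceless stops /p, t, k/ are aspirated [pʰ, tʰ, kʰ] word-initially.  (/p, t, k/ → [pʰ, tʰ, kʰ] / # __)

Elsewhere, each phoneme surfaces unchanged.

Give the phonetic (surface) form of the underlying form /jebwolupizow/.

[jeːbwoːlupiːzoːw]

/e/ (between /j/ and /b/) occurs before a voiced consonant → [eː] by rule 1.
Rule 1 applies to /o/ (between /w/ and /l/: before a voiced consonant) → [oː].
/u/ — between /l/ and /p/; rule 1 does not apply here → [u].
/p/ — between /u/ and /i/; rule 2 does not apply here → [p].
/i/ meets the environment for rule 1 (before a voiced consonant) → [iː].
/o/ meets the environment for rule 1 (before a voiced consonant) → [oː].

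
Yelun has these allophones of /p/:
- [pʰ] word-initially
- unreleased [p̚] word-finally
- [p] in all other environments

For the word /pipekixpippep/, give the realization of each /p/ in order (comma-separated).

Occurrence 1 (position 1): word-initially → [pʰ].
Occurrence 2 (position 3): no conditioning environment matches → elsewhere allophone [p].
Occurrence 3 (position 8): no conditioning environment matches → elsewhere allophone [p].
Occurrence 4 (position 10): no conditioning environment matches → elsewhere allophone [p].
Occurrence 5 (position 11): no conditioning environment matches → elsewhere allophone [p].
Occurrence 6 (position 13): word-finally → [p̚].

[pʰ], [p], [p], [p], [p], [p̚]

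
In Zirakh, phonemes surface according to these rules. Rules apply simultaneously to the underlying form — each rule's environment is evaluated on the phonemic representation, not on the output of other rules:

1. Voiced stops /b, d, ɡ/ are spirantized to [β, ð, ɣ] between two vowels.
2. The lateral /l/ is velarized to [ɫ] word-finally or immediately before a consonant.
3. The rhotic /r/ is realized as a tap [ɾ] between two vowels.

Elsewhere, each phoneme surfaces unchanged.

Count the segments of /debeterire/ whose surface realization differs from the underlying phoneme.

Segments that undergo a rule: /b/ → [β] (rule 1); /r/ → [ɾ] (rule 3); /r/ → [ɾ] (rule 3).
All other segments surface unchanged.

3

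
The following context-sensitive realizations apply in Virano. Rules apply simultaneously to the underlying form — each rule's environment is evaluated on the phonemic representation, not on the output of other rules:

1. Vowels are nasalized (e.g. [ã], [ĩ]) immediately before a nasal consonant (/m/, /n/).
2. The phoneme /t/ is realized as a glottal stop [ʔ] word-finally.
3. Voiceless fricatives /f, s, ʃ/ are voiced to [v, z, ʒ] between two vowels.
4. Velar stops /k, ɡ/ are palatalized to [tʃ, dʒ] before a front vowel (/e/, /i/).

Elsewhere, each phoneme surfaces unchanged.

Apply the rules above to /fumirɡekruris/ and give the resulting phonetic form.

/f/ (word-initial): rule 3 targets it, but not between two vowels → unchanged [f].
/u/ — between /f/ and /m/, before a nasal consonant — surfaces as [ũ] (rule 1).
/m/ (between /u/ and /i/): no rule targets it → [m].
/i/ (between /m/ and /r/) fails the environment for rule 1, so it stays [i].
/r/ stays [r].
/ɡ/ — between /r/ and /e/, before a front vowel — surfaces as [dʒ] (rule 4).
/e/ (between /ɡ/ and /k/) fails the environment for rule 1, so it stays [e].
/k/ (between /e/ and /r/) fails the environment for rule 4, so it stays [k].
/r/ (between /k/ and /u/) is unaffected → [r].
/u/ (between /r/ and /r/): rule 1 targets it, but not before a nasal consonant → unchanged [u].
/r/ — not in any rule's target class → [r].
/i/ (between /r/ and /s/) fails the environment for rule 1, so it stays [i].
/s/ (word-final): rule 3 targets it, but not between two vowels → unchanged [s].

[fũmirdʒekruris]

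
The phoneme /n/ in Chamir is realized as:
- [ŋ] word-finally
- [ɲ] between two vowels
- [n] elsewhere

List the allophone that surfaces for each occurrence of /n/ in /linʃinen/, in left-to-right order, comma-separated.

Occurrence 1 (position 3): no conditioning environment matches → elsewhere allophone [n].
Occurrence 2 (position 6): between two vowels → [ɲ].
Occurrence 3 (position 8): word-finally → [ŋ].

[n], [ɲ], [ŋ]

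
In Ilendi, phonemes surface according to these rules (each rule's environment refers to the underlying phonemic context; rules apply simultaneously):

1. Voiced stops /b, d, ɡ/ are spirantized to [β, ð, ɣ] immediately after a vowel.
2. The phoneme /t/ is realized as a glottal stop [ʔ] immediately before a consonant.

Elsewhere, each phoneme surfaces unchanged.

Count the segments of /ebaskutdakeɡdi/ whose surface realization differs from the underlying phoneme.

3

Segments that undergo a rule: /b/ → [β] (rule 1); /t/ → [ʔ] (rule 2); /ɡ/ → [ɣ] (rule 1).
All other segments surface unchanged.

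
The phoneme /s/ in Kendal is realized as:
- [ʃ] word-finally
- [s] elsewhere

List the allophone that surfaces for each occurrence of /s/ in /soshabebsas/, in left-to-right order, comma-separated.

[s], [s], [s], [ʃ]

Occurrence 1 (position 1): no conditioning environment matches → elsewhere allophone [s].
Occurrence 2 (position 3): no conditioning environment matches → elsewhere allophone [s].
Occurrence 3 (position 9): no conditioning environment matches → elsewhere allophone [s].
Occurrence 4 (position 11): word-finally → [ʃ].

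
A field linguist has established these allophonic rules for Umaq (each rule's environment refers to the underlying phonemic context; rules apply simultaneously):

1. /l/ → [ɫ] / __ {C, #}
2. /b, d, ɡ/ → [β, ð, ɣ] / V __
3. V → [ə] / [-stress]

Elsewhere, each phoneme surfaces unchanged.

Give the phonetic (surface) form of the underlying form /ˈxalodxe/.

/x/ (word-initial) is unaffected → [x].
/a/ (between /x/ and /l/) is in the target of rule 3 but the environment (in an unstressed syllable) is not met → [a].
/l/ (between /a/ and /o/) fails the environment for rule 1, so it stays [l].
/o/ (between /l/ and /d/): in an unstressed syllable, so rule 3 applies → [ə].
/d/ meets the environment for rule 2 (immediately after a vowel) → [ð].
/x/ — not in any rule's target class → [x].
/e/ meets the environment for rule 3 (in an unstressed syllable) → [ə].

[ˈxaləðxə]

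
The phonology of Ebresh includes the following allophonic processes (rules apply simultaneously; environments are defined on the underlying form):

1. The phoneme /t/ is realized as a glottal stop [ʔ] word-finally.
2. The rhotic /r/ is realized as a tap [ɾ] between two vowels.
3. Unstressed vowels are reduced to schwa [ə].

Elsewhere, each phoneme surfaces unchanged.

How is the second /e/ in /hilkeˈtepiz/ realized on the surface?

/e/ — between /t/ and /p/; rule 3 does not apply here → [e].

[e]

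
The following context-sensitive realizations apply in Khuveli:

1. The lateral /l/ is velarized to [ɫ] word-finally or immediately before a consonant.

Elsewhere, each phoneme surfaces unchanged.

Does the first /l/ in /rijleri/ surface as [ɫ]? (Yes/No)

/l/ (between /j/ and /e/): rule 1 targets it, but not word-finally or immediately before a consonant → unchanged [l].
The actual realization is [l], not [ɫ].

No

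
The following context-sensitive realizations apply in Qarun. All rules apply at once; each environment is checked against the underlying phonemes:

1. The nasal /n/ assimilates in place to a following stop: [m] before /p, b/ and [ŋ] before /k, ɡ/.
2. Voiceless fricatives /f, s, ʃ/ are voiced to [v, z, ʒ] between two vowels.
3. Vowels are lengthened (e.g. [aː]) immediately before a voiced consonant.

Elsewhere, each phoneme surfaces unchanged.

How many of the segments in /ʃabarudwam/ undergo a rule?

4

Segments that undergo a rule: /a/ → [aː] (rule 3); /a/ → [aː] (rule 3); /u/ → [uː] (rule 3); /a/ → [aː] (rule 3).
All other segments surface unchanged.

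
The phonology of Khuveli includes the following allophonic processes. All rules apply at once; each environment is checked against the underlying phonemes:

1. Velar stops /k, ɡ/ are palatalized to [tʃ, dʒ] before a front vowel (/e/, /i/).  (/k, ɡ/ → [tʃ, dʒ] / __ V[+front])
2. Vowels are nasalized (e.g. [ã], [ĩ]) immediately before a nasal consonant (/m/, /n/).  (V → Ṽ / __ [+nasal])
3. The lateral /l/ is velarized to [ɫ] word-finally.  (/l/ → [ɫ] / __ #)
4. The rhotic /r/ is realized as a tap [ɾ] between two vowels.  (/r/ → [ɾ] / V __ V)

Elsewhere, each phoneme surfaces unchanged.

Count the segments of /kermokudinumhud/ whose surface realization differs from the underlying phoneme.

3

Segments that undergo a rule: /k/ → [tʃ] (rule 1); /i/ → [ĩ] (rule 2); /u/ → [ũ] (rule 2).
All other segments surface unchanged.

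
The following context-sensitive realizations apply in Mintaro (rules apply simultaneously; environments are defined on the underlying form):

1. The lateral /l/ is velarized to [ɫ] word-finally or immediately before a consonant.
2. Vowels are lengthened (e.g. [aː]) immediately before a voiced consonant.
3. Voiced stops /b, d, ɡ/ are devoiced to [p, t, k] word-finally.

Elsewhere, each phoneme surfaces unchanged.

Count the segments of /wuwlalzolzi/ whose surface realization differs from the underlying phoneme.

5

Segments that undergo a rule: /u/ → [uː] (rule 2); /a/ → [aː] (rule 2); /l/ → [ɫ] (rule 1); /o/ → [oː] (rule 2); /l/ → [ɫ] (rule 1).
All other segments surface unchanged.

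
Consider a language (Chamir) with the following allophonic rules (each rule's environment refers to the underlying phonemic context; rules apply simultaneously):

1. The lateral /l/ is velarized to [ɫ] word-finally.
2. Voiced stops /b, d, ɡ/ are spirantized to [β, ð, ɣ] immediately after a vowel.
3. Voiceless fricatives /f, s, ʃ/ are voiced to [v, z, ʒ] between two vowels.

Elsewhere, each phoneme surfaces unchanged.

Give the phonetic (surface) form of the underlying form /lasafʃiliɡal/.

[lazafʃiliɣaɫ]

/l/ — word-initial; rule 1 does not apply here → [l].
/s/ meets the environment for rule 3 (between two vowels) → [z].
/f/ — between /a/ and /ʃ/; rule 3 does not apply here → [f].
/ʃ/ (between /f/ and /i/) is in the target of rule 3 but the environment (between two vowels) is not met → [ʃ].
/l/ (between /i/ and /i/) fails the environment for rule 1, so it stays [l].
/ɡ/ — between /i/ and /a/, immediately after a vowel — surfaces as [ɣ] (rule 2).
/l/ meets the environment for rule 1 (word-finally) → [ɫ].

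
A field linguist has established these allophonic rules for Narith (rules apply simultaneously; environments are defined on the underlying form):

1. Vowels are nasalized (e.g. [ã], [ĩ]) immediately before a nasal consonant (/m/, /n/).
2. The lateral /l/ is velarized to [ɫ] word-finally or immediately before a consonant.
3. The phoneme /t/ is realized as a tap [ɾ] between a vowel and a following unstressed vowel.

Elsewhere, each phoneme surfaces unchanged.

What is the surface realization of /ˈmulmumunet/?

/m/ — not in any rule's target class → [m].
/u/ (between /m/ and /l/) fails the environment for rule 1, so it stays [u].
/l/ meets the environment for rule 2 (word-finally or immediately before a consonant) → [ɫ].
/m/ (between /l/ and /u/): no rule targets it → [m].
/u/ meets the environment for rule 1 (before a nasal consonant) → [ũ].
/m/ (between /u/ and /u/) is unaffected → [m].
/u/ meets the environment for rule 1 (before a nasal consonant) → [ũ].
/n/ (between /u/ and /e/): no rule targets it → [n].
/e/ (between /n/ and /t/) is in the target of rule 1 but the environment (before a nasal consonant) is not met → [e].
/t/ — word-final; rule 3 does not apply here → [t].

[ˈmuɫmũmũnet]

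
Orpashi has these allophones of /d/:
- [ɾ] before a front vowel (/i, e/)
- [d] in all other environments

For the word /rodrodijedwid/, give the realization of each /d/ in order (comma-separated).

Occurrence 1 (position 3): no conditioning environment matches → elsewhere allophone [d].
Occurrence 2 (position 6): before a front vowel (/i, e/) → [ɾ].
Occurrence 3 (position 10): no conditioning environment matches → elsewhere allophone [d].
Occurrence 4 (position 13): no conditioning environment matches → elsewhere allophone [d].

[d], [ɾ], [d], [d]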